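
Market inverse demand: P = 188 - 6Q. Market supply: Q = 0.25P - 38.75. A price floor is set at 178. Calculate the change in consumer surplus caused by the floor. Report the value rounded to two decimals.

Rewriting supply in inverse form: P = 155 + 4Q.
Free-market equilibrium: 188 - 6Q = 155 + 4Q gives Q* = 3.3, P* = 168.2.
At the floor price 178, quantity demanded is (188 - 178)/6 = 1.6667; demand is the short side, so Q = 1.6667 trades at P = 178.
CS goes from (1/2)(3.3)(19.8) = 32.67 to 8.3333 (computed as (188 - 178)(1.6667) - (1/2)(6)(1.6667)^2), a change of -24.3367.

-24.34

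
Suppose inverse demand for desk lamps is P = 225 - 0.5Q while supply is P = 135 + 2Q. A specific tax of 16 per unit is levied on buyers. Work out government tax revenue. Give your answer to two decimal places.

Pre-tax equilibrium: 225 - 0.5Q = 135 + 2Q gives Q* = 36, P* = 207.
With the tax, buyers' net willingness to pay falls by 16: (225 - 16) - 0.5Q = 135 + 2Q, so Q_t = 29.6. Buyers pay P_b = 210.2; sellers receive P_s = P_b - 16 = 194.2.
Revenue is the tax times quantity traded: 16 x 29.6 = 473.6.

473.60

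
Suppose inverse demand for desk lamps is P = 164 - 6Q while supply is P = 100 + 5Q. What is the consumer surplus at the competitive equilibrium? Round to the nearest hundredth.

101.55

Setting demand equal to supply, 64 = 11Q, so Q* = 5.8182 and P* = 129.0909.
Consumer surplus is the triangle under demand above P*: (1/2)(5.8182)(164 - 129.0909) = (1/2)(5.8182)(34.9091) = 101.5537.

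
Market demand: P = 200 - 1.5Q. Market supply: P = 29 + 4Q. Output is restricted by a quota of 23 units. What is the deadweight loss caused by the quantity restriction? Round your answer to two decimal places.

Unrestricted equilibrium: Q* = (200 - 29)/(1.5 + 4) = 31.0909.
At Q = 23 the demand price is 200 - 1.5(23) = 165.5 and the supply price is 29 + 4(23) = 121.
Deadweight loss is the triangle between the curves from 23 to 31.0909: (1/2)(165.5 - 121)(31.0909 - 23) = 180.0227.

180.02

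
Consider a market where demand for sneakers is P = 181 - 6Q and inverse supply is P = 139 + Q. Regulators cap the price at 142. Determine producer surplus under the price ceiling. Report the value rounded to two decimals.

4.50

Free-market equilibrium: 181 - 6Q = 139 + Q gives Q* = 6, P* = 145.
At P = 142, sellers supply (142 - 139)/1 = 3 while buyers want more, so the quantity traded is 3 at price 142.
PS is the triangle above supply below 142: (1/2)(3)(142 - 139) = 4.5.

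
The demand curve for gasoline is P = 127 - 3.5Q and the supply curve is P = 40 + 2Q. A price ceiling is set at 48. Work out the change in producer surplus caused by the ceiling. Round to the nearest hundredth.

-234.21

Without the control, 127 - 3.5Q = 40 + 2Q so Q* = 15.8182 and P* = 71.6364.
At the ceiling price 48, quantity supplied is (48 - 40)/2 = 4; supply is the short side, so Q = 4 trades at P = 48.
PS goes from (1/2)(15.8182)(31.6364) = 250.2149 to 16 (computed as (48 - 40)(4) - (1/2)(2)(4)^2), a change of -234.2149.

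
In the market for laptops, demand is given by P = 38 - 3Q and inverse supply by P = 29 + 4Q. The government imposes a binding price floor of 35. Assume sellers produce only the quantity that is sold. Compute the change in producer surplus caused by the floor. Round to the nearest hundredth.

0.69

Free-market equilibrium: 38 - 3Q = 29 + 4Q gives Q* = 1.2857, P* = 34.1429.
At the floor price 35, quantity demanded is (38 - 35)/3 = 1; demand is the short side, so Q = 1 trades at P = 35.
PS goes from (1/2)(1.2857)(5.1429) = 3.3061 to 4 (computed as (35 - 29)(1) - (1/2)(4)(1)^2), a change of 0.6939.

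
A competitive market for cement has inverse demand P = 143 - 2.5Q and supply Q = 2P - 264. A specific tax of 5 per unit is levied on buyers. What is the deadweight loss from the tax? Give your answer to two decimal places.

Rewriting supply in inverse form: P = 132 + 0.5Q.
Pre-tax equilibrium: 143 - 2.5Q = 132 + 0.5Q gives Q* = 3.6667, P* = 133.8333.
A tax on buyers shifts demand down by 5: (143 - 5) - 2.5Q = 132 + 0.5Q, so Q_t = 2. Buyers pay P_b = 138; sellers receive P_s = P_b - 5 = 133.
Deadweight loss is the triangle between the curves from Q_t to Q*: (1/2)(3.6667 - 2)(5) = 4.1667.

4.17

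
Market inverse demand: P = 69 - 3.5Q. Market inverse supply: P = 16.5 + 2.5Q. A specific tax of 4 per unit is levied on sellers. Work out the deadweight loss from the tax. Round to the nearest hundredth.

Pre-tax equilibrium: 69 - 3.5Q = 16.5 + 2.5Q gives Q* = 8.75, P* = 38.375.
A tax on sellers shifts supply up by 4: 69 - 3.5Q = 16.5 + 2.5Q + 4, so Q_t = 8.0833. Buyers pay P_b = 40.7083; sellers receive P_s = P_b - 4 = 36.7083.
The welfare triangle lost has base Q* - Q_t = 0.6667 and height t = 4, so DWL = (1/2)(0.6667)(4) = 1.3333.

1.33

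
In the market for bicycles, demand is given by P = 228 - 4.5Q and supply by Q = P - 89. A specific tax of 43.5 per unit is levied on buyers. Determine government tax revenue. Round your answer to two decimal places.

Rewriting supply in inverse form: P = 89 + Q.
Pre-tax equilibrium: 228 - 4.5Q = 89 + Q gives Q* = 25.2727, P* = 114.2727.
A tax on buyers shifts demand down by 43.5: (228 - 43.5) - 4.5Q = 89 + Q, so Q_t = 17.3636. Buyers pay P_b = 149.8636; sellers receive P_s = P_b - 43.5 = 106.3636.
Tax revenue = t x Q_t = 43.5 x 17.3636 = 755.3182.

755.32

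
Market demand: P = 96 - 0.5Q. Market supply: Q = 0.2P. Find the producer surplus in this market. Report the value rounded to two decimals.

Rewriting supply in inverse form: P = 5Q.
Equilibrium: 96 - 0.5Q = 5Q, so Q* = 17.4545 and P* = 87.2727.
The supply curve's price intercept is 0, so PS = (1/2)(Q*)(P* - 0) = (1/2)(17.4545)(87.2727) = 761.6529.

761.65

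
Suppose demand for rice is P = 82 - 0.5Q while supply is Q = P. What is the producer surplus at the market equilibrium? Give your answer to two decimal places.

1494.22

Rewriting supply in inverse form: P = Q.
Equilibrium: 82 - 0.5Q = Q, so Q* = 54.6667 and P* = 54.6667.
The supply curve's price intercept is 0, so PS = (1/2)(Q*)(P* - 0) = (1/2)(54.6667)(54.6667) = 1494.2222.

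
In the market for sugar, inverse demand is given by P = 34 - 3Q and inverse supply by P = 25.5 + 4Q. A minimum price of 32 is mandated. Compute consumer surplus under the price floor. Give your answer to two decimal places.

Free-market equilibrium: 34 - 3Q = 25.5 + 4Q gives Q* = 1.2143, P* = 30.3571.
At P = 32, buyers demand (34 - 32)/3 = 0.6667 while sellers would supply more, so the quantity traded is 0.6667 at price 32.
CS is the triangle under demand above 32: (1/2)(0.6667)(34 - 32) = 0.6667.

0.67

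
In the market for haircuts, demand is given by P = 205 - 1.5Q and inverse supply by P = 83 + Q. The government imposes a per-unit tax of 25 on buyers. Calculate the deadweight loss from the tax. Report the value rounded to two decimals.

Without the tax, 205 - 1.5Q = 83 + Q so Q* = 48.8 and P* = 131.8.
With the tax, buyers' net willingness to pay falls by 25: (205 - 25) - 1.5Q = 83 + Q, so Q_t = 38.8. Buyers pay P_b = 146.8; sellers receive P_s = P_b - 25 = 121.8.
Deadweight loss is the triangle between the curves from Q_t to Q*: (1/2)(48.8 - 38.8)(25) = 125.

125.00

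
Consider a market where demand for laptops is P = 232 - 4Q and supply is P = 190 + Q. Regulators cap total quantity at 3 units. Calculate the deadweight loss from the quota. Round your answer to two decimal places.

Unrestricted equilibrium: Q* = (232 - 190)/(4 + 1) = 8.4.
At Q = 3 the demand price is 232 - 4(3) = 220 and the supply price is 190 + (3) = 193.
DWL = (1/2)(gap between curves at 3) x (Q* - 3) = (1/2)(27)(5.4) = 72.9.

72.90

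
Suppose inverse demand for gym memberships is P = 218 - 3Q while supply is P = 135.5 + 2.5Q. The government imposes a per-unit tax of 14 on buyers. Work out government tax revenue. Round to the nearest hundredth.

Pre-tax equilibrium: 218 - 3Q = 135.5 + 2.5Q gives Q* = 15, P* = 173.
A tax on buyers shifts demand down by 14: (218 - 14) - 3Q = 135.5 + 2.5Q, so Q_t = 12.4545. Buyers pay P_b = 180.6364; sellers receive P_s = P_b - 14 = 166.6364.
Revenue is the tax times quantity traded: 14 x 12.4545 = 174.3636.

174.36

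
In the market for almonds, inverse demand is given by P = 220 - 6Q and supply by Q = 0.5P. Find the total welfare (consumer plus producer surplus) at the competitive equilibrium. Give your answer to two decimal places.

Rewriting supply in inverse form: P = 2Q.
Setting demand equal to supply, 220 = 8Q, so Q* = 27.5 and P* = 55.
CS = (1/2)(27.5)(165) = 2268.75 and PS = (1/2)(27.5)(55) = 756.25, so total surplus = 3025.

3025.00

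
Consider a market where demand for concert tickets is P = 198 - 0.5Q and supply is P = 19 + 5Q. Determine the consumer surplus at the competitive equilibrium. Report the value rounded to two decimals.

264.80

Set 198 - 0.5Q = 19 + 5Q, which gives 179 = 5.5Q, so Q* = 32.5455 and P* = 198 - 0.5(32.5455) = 181.7273.
CS is the area between the demand curve and P* from 0 to Q*: (1/2)(32.5455)(16.2727) = 264.8017.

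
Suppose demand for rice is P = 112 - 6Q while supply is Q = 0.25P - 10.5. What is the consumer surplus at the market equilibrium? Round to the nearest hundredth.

Rewriting supply in inverse form: P = 42 + 4Q.
Set 112 - 6Q = 42 + 4Q, which gives 70 = 10Q, so Q* = 7 and P* = 112 - 6(7) = 70.
The demand choke price is 112, so CS = (1/2)(Q*)(112 - P*) = (1/2)(7)(42) = 147.

147.00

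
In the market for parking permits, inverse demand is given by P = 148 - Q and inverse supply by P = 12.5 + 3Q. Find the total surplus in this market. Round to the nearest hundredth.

2295.03

Equilibrium: 148 - Q = 12.5 + 3Q, so Q* = 33.875 and P* = 114.125.
CS = (1/2)(33.875)(33.875) = 573.7578 and PS = (1/2)(33.875)(101.625) = 1721.2734, so total surplus = 2295.0312.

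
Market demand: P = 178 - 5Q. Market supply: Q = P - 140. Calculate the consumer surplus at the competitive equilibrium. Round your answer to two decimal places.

100.28

Rewriting supply in inverse form: P = 140 + Q.
Equilibrium: 178 - 5Q = 140 + Q, so Q* = 6.3333 and P* = 146.3333.
CS is the area between the demand curve and P* from 0 to Q*: (1/2)(6.3333)(31.6667) = 100.2778.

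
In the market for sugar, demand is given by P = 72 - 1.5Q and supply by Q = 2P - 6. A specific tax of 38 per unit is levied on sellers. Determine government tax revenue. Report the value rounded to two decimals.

Rewriting supply in inverse form: P = 3 + 0.5Q.
Without the tax, 72 - 1.5Q = 3 + 0.5Q so Q* = 34.5 and P* = 20.25.
A tax on sellers shifts supply up by 38: 72 - 1.5Q = 3 + 0.5Q + 38, so Q_t = 15.5. Buyers pay P_b = 48.75; sellers receive P_s = P_b - 38 = 10.75.
Tax revenue = t x Q_t = 38 x 15.5 = 589.

589.00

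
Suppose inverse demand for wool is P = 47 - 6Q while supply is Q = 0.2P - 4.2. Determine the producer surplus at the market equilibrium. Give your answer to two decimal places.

Rewriting supply in inverse form: P = 21 + 5Q.
Equilibrium: 47 - 6Q = 21 + 5Q, so Q* = 2.3636 and P* = 32.8182.
PS is the area between P* and the supply curve from 0 to Q*: (1/2)(2.3636)(11.8182) = 13.9669.

13.97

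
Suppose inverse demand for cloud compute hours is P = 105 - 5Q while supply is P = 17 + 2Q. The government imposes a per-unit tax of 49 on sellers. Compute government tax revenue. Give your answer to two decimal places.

Without the tax, 105 - 5Q = 17 + 2Q so Q* = 12.5714 and P* = 42.1429.
A tax on sellers shifts supply up by 49: 105 - 5Q = 17 + 2Q + 49, so Q_t = 5.5714. Buyers pay P_b = 77.1429; sellers receive P_s = P_b - 49 = 28.1429.
Revenue is the tax times quantity traded: 49 x 5.5714 = 273.

273.00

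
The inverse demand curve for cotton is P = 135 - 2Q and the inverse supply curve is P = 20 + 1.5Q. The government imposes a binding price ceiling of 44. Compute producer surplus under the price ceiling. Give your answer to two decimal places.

192.00

Without the control, 135 - 2Q = 20 + 1.5Q so Q* = 32.8571 and P* = 69.2857.
At the ceiling price 44, quantity supplied is (44 - 20)/1.5 = 16; supply is the short side, so Q = 16 trades at P = 44.
PS is the triangle above supply below 44: (1/2)(16)(44 - 20) = 192.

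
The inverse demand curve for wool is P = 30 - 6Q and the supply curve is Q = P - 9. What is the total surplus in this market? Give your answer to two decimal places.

31.50

Rewriting supply in inverse form: P = 9 + Q.
Equilibrium: 30 - 6Q = 9 + Q, so Q* = 3 and P* = 12.
CS = (1/2)(3)(18) = 27 and PS = (1/2)(3)(3) = 4.5, so total surplus = 31.5.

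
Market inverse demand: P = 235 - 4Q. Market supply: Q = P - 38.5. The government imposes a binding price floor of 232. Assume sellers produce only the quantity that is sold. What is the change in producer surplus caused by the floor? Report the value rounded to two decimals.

-627.40

Rewriting supply in inverse form: P = 38.5 + Q.
Without the control, 235 - 4Q = 38.5 + Q so Q* = 39.3 and P* = 77.8.
At the floor price 232, quantity demanded is (235 - 232)/4 = 0.75; demand is the short side, so Q = 0.75 trades at P = 232.
PS goes from (1/2)(39.3)(39.3) = 772.245 to 144.8438 (computed as (232 - 38.5)(0.75) - (1/2)(1)(0.75)^2), a change of -627.4013.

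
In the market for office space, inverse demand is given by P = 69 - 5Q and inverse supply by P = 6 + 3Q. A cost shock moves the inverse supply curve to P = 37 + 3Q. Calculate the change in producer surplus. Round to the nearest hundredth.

Initial equilibrium: Q_0 = 7.875, P_0 = 29.625; CS_0 = (1/2)(7.875)(39.375) = 155.0391, PS_0 = (1/2)(7.875)(23.625) = 93.0234.
New equilibrium: 69 - 5Q = 37 + 3Q gives Q_1 = 4, P_1 = 49; CS_1 = 40, PS_1 = 24.
Change in producer surplus = 24 - 93.0234 = -69.0234.

-69.02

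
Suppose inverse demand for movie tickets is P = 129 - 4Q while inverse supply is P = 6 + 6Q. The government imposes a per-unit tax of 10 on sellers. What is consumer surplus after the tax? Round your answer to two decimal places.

255.38

Without the tax, 129 - 4Q = 6 + 6Q so Q* = 12.3 and P* = 79.8.
A tax on sellers shifts supply up by 10: 129 - 4Q = 6 + 6Q + 10, so Q_t = 11.3. Buyers pay P_b = 83.8; sellers receive P_s = P_b - 10 = 73.8.
Consumer surplus is the triangle under demand above P_b: (1/2)(11.3)(129 - 83.8) = 255.38.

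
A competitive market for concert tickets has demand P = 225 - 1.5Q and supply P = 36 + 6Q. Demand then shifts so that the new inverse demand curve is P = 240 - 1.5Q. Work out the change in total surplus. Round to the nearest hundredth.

Initial equilibrium: Q_0 = 25.2, P_0 = 187.2; CS_0 = (1/2)(25.2)(37.8) = 476.28, PS_0 = (1/2)(25.2)(151.2) = 1905.12.
New equilibrium: 240 - 1.5Q = 36 + 6Q gives Q_1 = 27.2, P_1 = 199.2; CS_1 = 554.88, PS_1 = 2219.52.
Change in total surplus = (554.88 + 2219.52) - (476.28 + 1905.12) = 393.

393.00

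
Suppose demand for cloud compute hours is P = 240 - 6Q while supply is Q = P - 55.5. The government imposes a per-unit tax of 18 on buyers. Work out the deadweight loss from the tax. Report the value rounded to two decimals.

Rewriting supply in inverse form: P = 55.5 + Q.
Pre-tax equilibrium: 240 - 6Q = 55.5 + Q gives Q* = 26.3571, P* = 81.8571.
A tax on buyers shifts demand down by 18: (240 - 18) - 6Q = 55.5 + Q, so Q_t = 23.7857. Buyers pay P_b = 97.2857; sellers receive P_s = P_b - 18 = 79.2857.
Deadweight loss is the triangle between the curves from Q_t to Q*: (1/2)(26.3571 - 23.7857)(18) = 23.1429.

23.14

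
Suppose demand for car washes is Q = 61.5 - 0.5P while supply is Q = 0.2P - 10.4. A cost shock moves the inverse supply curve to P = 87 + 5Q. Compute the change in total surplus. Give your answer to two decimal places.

Rewriting demand in inverse form: P = 123 - 2Q.
Rewriting supply in inverse form: P = 52 + 5Q.
Initial equilibrium: Q_0 = 10.1429, P_0 = 102.7143; CS_0 = (1/2)(10.1429)(20.2857) = 102.8776, PS_0 = (1/2)(10.1429)(50.7143) = 257.1939.
New equilibrium: 123 - 2Q = 87 + 5Q gives Q_1 = 5.1429, P_1 = 112.7143; CS_1 = 26.449, PS_1 = 66.1224.
Change in total surplus = (26.449 + 66.1224) - (102.8776 + 257.1939) = -267.5.

-267.50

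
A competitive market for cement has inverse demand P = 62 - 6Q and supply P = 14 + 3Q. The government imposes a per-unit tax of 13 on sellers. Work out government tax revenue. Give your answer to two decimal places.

50.56

Without the tax, 62 - 6Q = 14 + 3Q so Q* = 5.3333 and P* = 30.
With the tax, sellers need 13 more per unit: 62 - 6Q = 14 + 3Q + 13, so Q_t = 3.8889. Buyers pay P_b = 38.6667; sellers receive P_s = P_b - 13 = 25.6667.
Revenue is the tax times quantity traded: 13 x 3.8889 = 50.5556.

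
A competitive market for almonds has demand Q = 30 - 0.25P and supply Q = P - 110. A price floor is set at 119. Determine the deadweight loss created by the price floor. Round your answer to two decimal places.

Rewriting demand in inverse form: P = 120 - 4Q.
Rewriting supply in inverse form: P = 110 + Q.
Free-market equilibrium: 120 - 4Q = 110 + Q gives Q* = 2, P* = 112.
At P = 119, buyers demand (120 - 119)/4 = 0.25 while sellers would supply more, so the quantity traded is 0.25 at price 119.
The lost-trades triangle has base Q* - 0.25 = 1.75 and height equal to the gap between the curves at Q = 0.25, which is 119 - 110.25 = 8.75. DWL = (1/2)(1.75)(8.75) = 7.6562.

7.66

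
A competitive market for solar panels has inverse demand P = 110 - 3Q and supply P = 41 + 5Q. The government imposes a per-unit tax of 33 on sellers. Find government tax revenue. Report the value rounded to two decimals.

148.50

Pre-tax equilibrium: 110 - 3Q = 41 + 5Q gives Q* = 8.625, P* = 84.125.
With the tax, sellers need 33 more per unit: 110 - 3Q = 41 + 5Q + 33, so Q_t = 4.5. Buyers pay P_b = 96.5; sellers receive P_s = P_b - 33 = 63.5.
Tax revenue = t x Q_t = 33 x 4.5 = 148.5.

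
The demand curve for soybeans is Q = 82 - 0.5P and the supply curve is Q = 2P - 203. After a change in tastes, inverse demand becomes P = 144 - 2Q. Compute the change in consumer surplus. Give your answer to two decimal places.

-336.00

Rewriting demand in inverse form: P = 164 - 2Q.
Rewriting supply in inverse form: P = 101.5 + 0.5Q.
Initial equilibrium: Q_0 = 25, P_0 = 114; CS_0 = (1/2)(25)(50) = 625, PS_0 = (1/2)(25)(12.5) = 156.25.
New equilibrium: 144 - 2Q = 101.5 + 0.5Q gives Q_1 = 17, P_1 = 110; CS_1 = 289, PS_1 = 72.25.
Change in consumer surplus = 289 - 625 = -336.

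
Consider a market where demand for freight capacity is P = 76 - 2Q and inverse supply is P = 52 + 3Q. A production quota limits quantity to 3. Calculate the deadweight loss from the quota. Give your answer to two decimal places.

Without the quota, 76 - 2Q = 52 + 3Q gives Q* = 4.8.
At Q = 3 the demand price is 76 - 2(3) = 70 and the supply price is 52 + 3(3) = 61.
DWL = (1/2)(gap between curves at 3) x (Q* - 3) = (1/2)(9)(1.8) = 8.1.

8.10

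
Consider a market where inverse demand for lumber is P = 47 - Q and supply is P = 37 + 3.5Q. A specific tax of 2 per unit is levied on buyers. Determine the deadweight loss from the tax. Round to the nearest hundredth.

0.44

Pre-tax equilibrium: 47 - Q = 37 + 3.5Q gives Q* = 2.2222, P* = 44.7778.
With the tax, buyers' net willingness to pay falls by 2: (47 - 2) - Q = 37 + 3.5Q, so Q_t = 1.7778. Buyers pay P_b = 45.2222; sellers receive P_s = P_b - 2 = 43.2222.
Deadweight loss is the triangle between the curves from Q_t to Q*: (1/2)(2.2222 - 1.7778)(2) = 0.4444.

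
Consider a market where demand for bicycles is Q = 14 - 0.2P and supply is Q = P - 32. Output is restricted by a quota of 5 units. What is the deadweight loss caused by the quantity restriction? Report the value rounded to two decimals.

Rewriting demand in inverse form: P = 70 - 5Q.
Rewriting supply in inverse form: P = 32 + Q.
Unrestricted equilibrium: Q* = (70 - 32)/(5 + 1) = 6.3333.
At Q = 5 the demand price is 70 - 5(5) = 45 and the supply price is 32 + (5) = 37.
Deadweight loss is the triangle between the curves from 5 to 6.3333: (1/2)(45 - 37)(6.3333 - 5) = 5.3333.

5.33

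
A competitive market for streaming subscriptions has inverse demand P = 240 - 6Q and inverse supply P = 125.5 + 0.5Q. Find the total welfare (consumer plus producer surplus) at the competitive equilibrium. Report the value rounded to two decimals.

Setting demand equal to supply, 114.5 = 6.5Q, so Q* = 17.6154 and P* = 134.3077.
Total surplus is the full triangle between the curves from 0 to Q*: (1/2)(17.6154)(240 - 125.5) = 1008.4808.

1008.48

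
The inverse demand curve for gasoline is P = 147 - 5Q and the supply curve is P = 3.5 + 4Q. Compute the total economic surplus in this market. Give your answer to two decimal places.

1144.01

Setting demand equal to supply, 143.5 = 9Q, so Q* = 15.9444 and P* = 67.2778.
CS = (1/2)(15.9444)(79.7222) = 635.5633 and PS = (1/2)(15.9444)(63.7778) = 508.4506, so total surplus = 1144.0139.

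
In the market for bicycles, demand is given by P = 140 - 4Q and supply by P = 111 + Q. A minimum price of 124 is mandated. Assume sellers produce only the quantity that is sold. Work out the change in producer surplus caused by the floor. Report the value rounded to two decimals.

Free-market equilibrium: 140 - 4Q = 111 + Q gives Q* = 5.8, P* = 116.8.
At P = 124, buyers demand (140 - 124)/4 = 4 while sellers would supply more, so the quantity traded is 4 at price 124.
PS goes from (1/2)(5.8)(5.8) = 16.82 to 44 (computed as (124 - 111)(4) - (1/2)(1)(4)^2), a change of 27.18.

27.18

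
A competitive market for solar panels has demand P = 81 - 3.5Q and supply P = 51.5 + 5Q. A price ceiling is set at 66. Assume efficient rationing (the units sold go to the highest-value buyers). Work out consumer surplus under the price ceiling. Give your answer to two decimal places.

28.78

Free-market equilibrium: 81 - 3.5Q = 51.5 + 5Q gives Q* = 3.4706, P* = 68.8529.
At P = 66, sellers supply (66 - 51.5)/5 = 2.9 while buyers want more, so the quantity traded is 2.9 at price 66.
The demand price at Q = 2.9 is 70.85. CS is the trapezoid between demand and 66 over [0, 2.9]: (1/2)[(81 - 66) + (70.85 - 66)](2.9) = 28.7825.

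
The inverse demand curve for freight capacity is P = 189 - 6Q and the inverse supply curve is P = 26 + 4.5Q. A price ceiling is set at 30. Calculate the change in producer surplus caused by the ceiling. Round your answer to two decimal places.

-540.45

Free-market equilibrium: 189 - 6Q = 26 + 4.5Q gives Q* = 15.5238, P* = 95.8571.
At P = 30, sellers supply (30 - 26)/4.5 = 0.8889 while buyers want more, so the quantity traded is 0.8889 at price 30.
PS goes from (1/2)(15.5238)(69.8571) = 542.2245 to 1.7778 (computed as (30 - 26)(0.8889) - (1/2)(4.5)(0.8889)^2), a change of -540.4467.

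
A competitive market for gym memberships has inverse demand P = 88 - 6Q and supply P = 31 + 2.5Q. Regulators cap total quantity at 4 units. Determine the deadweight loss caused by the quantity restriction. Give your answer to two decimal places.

31.12

Without the quota, 88 - 6Q = 31 + 2.5Q gives Q* = 6.7059.
At Q = 4 the demand price is 88 - 6(4) = 64 and the supply price is 31 + 2.5(4) = 41.
DWL = (1/2)(gap between curves at 4) x (Q* - 4) = (1/2)(23)(2.7059) = 31.1176.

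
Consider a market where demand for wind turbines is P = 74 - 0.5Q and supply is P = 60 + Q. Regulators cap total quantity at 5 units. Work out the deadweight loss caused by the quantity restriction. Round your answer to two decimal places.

Without the quota, 74 - 0.5Q = 60 + Q gives Q* = 9.3333.
At Q = 5 the demand price is 74 - 0.5(5) = 71.5 and the supply price is 60 + (5) = 65.
DWL = (1/2)(gap between curves at 5) x (Q* - 5) = (1/2)(6.5)(4.3333) = 14.0833.

14.08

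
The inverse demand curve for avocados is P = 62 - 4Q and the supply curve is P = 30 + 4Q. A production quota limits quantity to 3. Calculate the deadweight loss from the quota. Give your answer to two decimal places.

Without the quota, 62 - 4Q = 30 + 4Q gives Q* = 4.
At Q = 3 the demand price is 62 - 4(3) = 50 and the supply price is 30 + 4(3) = 42.
DWL = (1/2)(gap between curves at 3) x (Q* - 3) = (1/2)(8)(1) = 4.

4.00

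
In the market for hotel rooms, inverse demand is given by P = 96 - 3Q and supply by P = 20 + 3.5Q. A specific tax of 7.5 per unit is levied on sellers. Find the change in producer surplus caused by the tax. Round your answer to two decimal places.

-44.89

Pre-tax equilibrium: 96 - 3Q = 20 + 3.5Q gives Q* = 11.6923, P* = 60.9231.
A tax on sellers shifts supply up by 7.5: 96 - 3Q = 20 + 3.5Q + 7.5, so Q_t = 10.5385. Buyers pay P_b = 64.3846; sellers receive P_s = P_b - 7.5 = 56.8846.
PS falls from (1/2)(11.6923)(40.9231) = 239.2426 to (1/2)(10.5385)(36.8846) = 194.3536, a change of -44.8891.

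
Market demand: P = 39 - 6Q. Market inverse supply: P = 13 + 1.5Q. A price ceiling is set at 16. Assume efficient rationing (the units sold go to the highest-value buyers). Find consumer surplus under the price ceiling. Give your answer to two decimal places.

Free-market equilibrium: 39 - 6Q = 13 + 1.5Q gives Q* = 3.4667, P* = 18.2.
At the ceiling price 16, quantity supplied is (16 - 13)/1.5 = 2; supply is the short side, so Q = 2 trades at P = 16.
The demand price at Q = 2 is 27. CS is the trapezoid between demand and 16 over [0, 2]: (1/2)[(39 - 16) + (27 - 16)](2) = 34.

34.00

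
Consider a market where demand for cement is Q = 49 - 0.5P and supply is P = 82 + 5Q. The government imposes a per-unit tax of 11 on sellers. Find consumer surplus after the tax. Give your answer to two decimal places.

Rewriting demand in inverse form: P = 98 - 2Q.
Without the tax, 98 - 2Q = 82 + 5Q so Q* = 2.2857 and P* = 93.4286.
With the tax, sellers need 11 more per unit: 98 - 2Q = 82 + 5Q + 11, so Q_t = 0.7143. Buyers pay P_b = 96.5714; sellers receive P_s = P_b - 11 = 85.5714.
Consumer surplus is the triangle under demand above P_b: (1/2)(0.7143)(98 - 96.5714) = 0.5102.

0.51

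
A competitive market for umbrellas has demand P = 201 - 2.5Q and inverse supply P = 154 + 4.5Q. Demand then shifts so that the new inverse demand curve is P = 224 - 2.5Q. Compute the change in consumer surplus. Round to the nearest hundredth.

68.65

Initial equilibrium: Q_0 = 6.7143, P_0 = 184.2143; CS_0 = (1/2)(6.7143)(16.7857) = 56.352, PS_0 = (1/2)(6.7143)(30.2143) = 101.4337.
New equilibrium: 224 - 2.5Q = 154 + 4.5Q gives Q_1 = 10, P_1 = 199; CS_1 = 125, PS_1 = 225.
Change in consumer surplus = 125 - 56.352 = 68.648.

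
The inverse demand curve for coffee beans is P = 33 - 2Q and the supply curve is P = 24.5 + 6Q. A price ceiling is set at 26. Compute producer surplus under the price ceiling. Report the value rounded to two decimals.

Free-market equilibrium: 33 - 2Q = 24.5 + 6Q gives Q* = 1.0625, P* = 30.875.
At P = 26, sellers supply (26 - 24.5)/6 = 0.25 while buyers want more, so the quantity traded is 0.25 at price 26.
PS is the triangle above supply below 26: (1/2)(0.25)(26 - 24.5) = 0.1875.

0.19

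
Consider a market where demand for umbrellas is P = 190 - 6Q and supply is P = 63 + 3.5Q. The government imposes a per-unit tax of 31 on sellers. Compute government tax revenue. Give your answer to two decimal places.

Pre-tax equilibrium: 190 - 6Q = 63 + 3.5Q gives Q* = 13.3684, P* = 109.7895.
With the tax, sellers need 31 more per unit: 190 - 6Q = 63 + 3.5Q + 31, so Q_t = 10.1053. Buyers pay P_b = 129.3684; sellers receive P_s = P_b - 31 = 98.3684.
Revenue is the tax times quantity traded: 31 x 10.1053 = 313.2632.

313.26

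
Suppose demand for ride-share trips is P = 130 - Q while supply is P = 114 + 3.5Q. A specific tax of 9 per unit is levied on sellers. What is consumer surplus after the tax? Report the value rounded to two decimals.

Without the tax, 130 - Q = 114 + 3.5Q so Q* = 3.5556 and P* = 126.4444.
With the tax, sellers need 9 more per unit: 130 - Q = 114 + 3.5Q + 9, so Q_t = 1.5556. Buyers pay P_b = 128.4444; sellers receive P_s = P_b - 9 = 119.4444.
Consumer surplus is the triangle under demand above P_b: (1/2)(1.5556)(130 - 128.4444) = 1.2099.

1.21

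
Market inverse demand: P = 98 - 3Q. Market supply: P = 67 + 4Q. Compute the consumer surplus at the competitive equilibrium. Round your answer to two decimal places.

29.42

Set 98 - 3Q = 67 + 4Q, which gives 31 = 7Q, so Q* = 4.4286 and P* = 98 - 3(4.4286) = 84.7143.
The demand choke price is 98, so CS = (1/2)(Q*)(98 - P*) = (1/2)(4.4286)(13.2857) = 29.4184.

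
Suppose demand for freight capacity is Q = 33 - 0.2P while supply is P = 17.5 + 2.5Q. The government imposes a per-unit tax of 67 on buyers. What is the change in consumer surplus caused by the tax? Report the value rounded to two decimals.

Rewriting demand in inverse form: P = 165 - 5Q.
Pre-tax equilibrium: 165 - 5Q = 17.5 + 2.5Q gives Q* = 19.6667, P* = 66.6667.
A tax on buyers shifts demand down by 67: (165 - 67) - 5Q = 17.5 + 2.5Q, so Q_t = 10.7333. Buyers pay P_b = 111.3333; sellers receive P_s = P_b - 67 = 44.3333.
Consumers lose the trapezoid between P* and P_b out to Q_t plus the triangle from Q_t to Q*: change in CS = 288.0111 - 966.9444 = -678.9333.

-678.93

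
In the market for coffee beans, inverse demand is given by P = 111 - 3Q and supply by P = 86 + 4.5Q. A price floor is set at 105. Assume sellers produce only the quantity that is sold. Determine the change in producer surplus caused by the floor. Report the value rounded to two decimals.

Without the control, 111 - 3Q = 86 + 4.5Q so Q* = 3.3333 and P* = 101.
At P = 105, buyers demand (111 - 105)/3 = 2 while sellers would supply more, so the quantity traded is 2 at price 105.
PS goes from (1/2)(3.3333)(15) = 25 to 29 (computed as (105 - 86)(2) - (1/2)(4.5)(2)^2), a change of 4.

4.00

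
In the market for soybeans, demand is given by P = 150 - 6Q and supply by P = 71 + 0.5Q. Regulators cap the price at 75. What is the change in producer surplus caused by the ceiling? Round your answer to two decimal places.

Without the control, 150 - 6Q = 71 + 0.5Q so Q* = 12.1538 and P* = 77.0769.
At P = 75, sellers supply (75 - 71)/0.5 = 8 while buyers want more, so the quantity traded is 8 at price 75.
PS goes from (1/2)(12.1538)(6.0769) = 36.929 to 16 (computed as (75 - 71)(8) - (1/2)(0.5)(8)^2), a change of -20.929.

-20.93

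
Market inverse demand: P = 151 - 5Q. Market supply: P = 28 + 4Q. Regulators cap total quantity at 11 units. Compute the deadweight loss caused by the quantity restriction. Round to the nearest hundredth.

32.00

Unrestricted equilibrium: Q* = (151 - 28)/(5 + 4) = 13.6667.
At Q = 11 the demand price is 151 - 5(11) = 96 and the supply price is 28 + 4(11) = 72.
Deadweight loss is the triangle between the curves from 11 to 13.6667: (1/2)(96 - 72)(13.6667 - 11) = 32.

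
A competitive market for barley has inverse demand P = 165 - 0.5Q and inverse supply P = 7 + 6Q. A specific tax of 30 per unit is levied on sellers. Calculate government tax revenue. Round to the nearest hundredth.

590.77

Pre-tax equilibrium: 165 - 0.5Q = 7 + 6Q gives Q* = 24.3077, P* = 152.8462.
With the tax, sellers need 30 more per unit: 165 - 0.5Q = 7 + 6Q + 30, so Q_t = 19.6923. Buyers pay P_b = 155.1538; sellers receive P_s = P_b - 30 = 125.1538.
Tax revenue = t x Q_t = 30 x 19.6923 = 590.7692.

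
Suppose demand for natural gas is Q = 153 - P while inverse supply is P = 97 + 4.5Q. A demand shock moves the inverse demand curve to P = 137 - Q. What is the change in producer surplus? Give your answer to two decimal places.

Rewriting demand in inverse form: P = 153 - Q.
Initial equilibrium: Q_0 = 10.1818, P_0 = 142.8182; CS_0 = (1/2)(10.1818)(10.1818) = 51.8347, PS_0 = (1/2)(10.1818)(45.8182) = 233.2562.
New equilibrium: 137 - Q = 97 + 4.5Q gives Q_1 = 7.2727, P_1 = 129.7273; CS_1 = 26.4463, PS_1 = 119.0083.
Change in producer surplus = 119.0083 - 233.2562 = -114.2479.

-114.25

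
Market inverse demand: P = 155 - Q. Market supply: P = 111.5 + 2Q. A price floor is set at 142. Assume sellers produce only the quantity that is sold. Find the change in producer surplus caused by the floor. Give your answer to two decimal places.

Without the control, 155 - Q = 111.5 + 2Q so Q* = 14.5 and P* = 140.5.
At P = 142, buyers demand (155 - 142)/1 = 13 while sellers would supply more, so the quantity traded is 13 at price 142.
PS goes from (1/2)(14.5)(29) = 210.25 to 227.5 (computed as (142 - 111.5)(13) - (1/2)(2)(13)^2), a change of 17.25.

17.25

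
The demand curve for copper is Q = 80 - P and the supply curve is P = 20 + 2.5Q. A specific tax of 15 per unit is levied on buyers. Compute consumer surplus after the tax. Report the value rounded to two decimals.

82.65

Rewriting demand in inverse form: P = 80 - Q.
Without the tax, 80 - Q = 20 + 2.5Q so Q* = 17.1429 and P* = 62.8571.
A tax on buyers shifts demand down by 15: (80 - 15) - Q = 20 + 2.5Q, so Q_t = 12.8571. Buyers pay P_b = 67.1429; sellers receive P_s = P_b - 15 = 52.1429.
CS = (1/2)(Q_t)(80 - P_b) = (1/2)(12.8571)(12.8571) = 82.6531.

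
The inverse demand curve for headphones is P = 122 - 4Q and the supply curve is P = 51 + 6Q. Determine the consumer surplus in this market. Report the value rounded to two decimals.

100.82

Setting demand equal to supply, 71 = 10Q, so Q* = 7.1 and P* = 93.6.
The demand choke price is 122, so CS = (1/2)(Q*)(122 - P*) = (1/2)(7.1)(28.4) = 100.82.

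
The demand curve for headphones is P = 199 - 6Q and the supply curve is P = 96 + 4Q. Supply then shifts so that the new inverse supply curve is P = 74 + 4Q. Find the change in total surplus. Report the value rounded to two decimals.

250.80

Initial equilibrium: Q_0 = 10.3, P_0 = 137.2; CS_0 = (1/2)(10.3)(61.8) = 318.27, PS_0 = (1/2)(10.3)(41.2) = 212.18.
New equilibrium: 199 - 6Q = 74 + 4Q gives Q_1 = 12.5, P_1 = 124; CS_1 = 468.75, PS_1 = 312.5.
Change in total surplus = (468.75 + 312.5) - (318.27 + 212.18) = 250.8.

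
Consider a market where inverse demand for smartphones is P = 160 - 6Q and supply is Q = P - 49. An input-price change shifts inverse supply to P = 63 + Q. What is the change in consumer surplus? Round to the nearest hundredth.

Rewriting supply in inverse form: P = 49 + Q.
Initial equilibrium: Q_0 = 15.8571, P_0 = 64.8571; CS_0 = (1/2)(15.8571)(95.1429) = 754.3469, PS_0 = (1/2)(15.8571)(15.8571) = 125.7245.
New equilibrium: 160 - 6Q = 63 + Q gives Q_1 = 13.8571, P_1 = 76.8571; CS_1 = 576.0612, PS_1 = 96.0102.
Change in consumer surplus = 576.0612 - 754.3469 = -178.2857.

-178.29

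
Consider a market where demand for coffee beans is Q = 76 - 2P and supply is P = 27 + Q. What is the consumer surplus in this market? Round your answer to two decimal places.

Rewriting demand in inverse form: P = 38 - 0.5Q.
Set 38 - 0.5Q = 27 + Q, which gives 11 = 1.5Q, so Q* = 7.3333 and P* = 38 - 0.5(7.3333) = 34.3333.
Consumer surplus is the triangle under demand above P*: (1/2)(7.3333)(38 - 34.3333) = (1/2)(7.3333)(3.6667) = 13.4444.

13.44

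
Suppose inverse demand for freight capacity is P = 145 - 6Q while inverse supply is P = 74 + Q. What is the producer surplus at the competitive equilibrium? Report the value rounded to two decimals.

51.44

Equilibrium: 145 - 6Q = 74 + Q, so Q* = 10.1429 and P* = 84.1429.
PS is the area between P* and the supply curve from 0 to Q*: (1/2)(10.1429)(10.1429) = 51.4388.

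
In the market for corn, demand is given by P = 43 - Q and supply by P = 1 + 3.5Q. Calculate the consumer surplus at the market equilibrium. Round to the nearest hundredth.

Equilibrium: 43 - Q = 1 + 3.5Q, so Q* = 9.3333 and P* = 33.6667.
CS is the area between the demand curve and P* from 0 to Q*: (1/2)(9.3333)(9.3333) = 43.5556.

43.56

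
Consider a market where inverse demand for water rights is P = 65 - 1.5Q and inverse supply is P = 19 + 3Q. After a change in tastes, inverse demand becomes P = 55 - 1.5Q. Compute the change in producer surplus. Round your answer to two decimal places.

-60.74

Initial equilibrium: Q_0 = 10.2222, P_0 = 49.6667; CS_0 = (1/2)(10.2222)(15.3333) = 78.3704, PS_0 = (1/2)(10.2222)(30.6667) = 156.7407.
New equilibrium: 55 - 1.5Q = 19 + 3Q gives Q_1 = 8, P_1 = 43; CS_1 = 48, PS_1 = 96.
Change in producer surplus = 96 - 156.7407 = -60.7407.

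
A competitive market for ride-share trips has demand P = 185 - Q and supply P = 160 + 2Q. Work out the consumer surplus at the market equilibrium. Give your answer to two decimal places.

34.72

Set 185 - Q = 160 + 2Q, which gives 25 = 3Q, so Q* = 8.3333 and P* = 185 - (8.3333) = 176.6667.
CS is the area between the demand curve and P* from 0 to Q*: (1/2)(8.3333)(8.3333) = 34.7222.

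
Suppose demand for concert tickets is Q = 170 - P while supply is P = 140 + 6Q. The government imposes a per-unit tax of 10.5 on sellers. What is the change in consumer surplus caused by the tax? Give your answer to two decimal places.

Rewriting demand in inverse form: P = 170 - Q.
Without the tax, 170 - Q = 140 + 6Q so Q* = 4.2857 and P* = 165.7143.
With the tax, sellers need 10.5 more per unit: 170 - Q = 140 + 6Q + 10.5, so Q_t = 2.7857. Buyers pay P_b = 167.2143; sellers receive P_s = P_b - 10.5 = 156.7143.
CS falls from (1/2)(4.2857)(4.2857) = 9.1837 to (1/2)(2.7857)(2.7857) = 3.8801, a change of -5.3036.

-5.30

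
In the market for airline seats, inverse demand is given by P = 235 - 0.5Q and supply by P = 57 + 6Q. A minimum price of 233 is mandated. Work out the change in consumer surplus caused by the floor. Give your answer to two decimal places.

-183.48

Free-market equilibrium: 235 - 0.5Q = 57 + 6Q gives Q* = 27.3846, P* = 221.3077.
At the floor price 233, quantity demanded is (235 - 233)/0.5 = 4; demand is the short side, so Q = 4 trades at P = 233.
CS goes from (1/2)(27.3846)(13.6923) = 187.4793 to 4 (computed as (235 - 233)(4) - (1/2)(0.5)(4)^2), a change of -183.4793.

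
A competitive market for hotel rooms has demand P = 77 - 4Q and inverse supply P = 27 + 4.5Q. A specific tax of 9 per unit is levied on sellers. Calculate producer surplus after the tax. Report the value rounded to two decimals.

52.35

Without the tax, 77 - 4Q = 27 + 4.5Q so Q* = 5.8824 and P* = 53.4706.
With the tax, sellers need 9 more per unit: 77 - 4Q = 27 + 4.5Q + 9, so Q_t = 4.8235. Buyers pay P_b = 57.7059; sellers receive P_s = P_b - 9 = 48.7059.
PS = (1/2)(Q_t)(P_s - 27) = (1/2)(4.8235)(21.7059) = 52.3495.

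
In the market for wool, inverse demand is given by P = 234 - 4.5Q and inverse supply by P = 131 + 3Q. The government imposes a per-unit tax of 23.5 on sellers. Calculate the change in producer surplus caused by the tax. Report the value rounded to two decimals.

Pre-tax equilibrium: 234 - 4.5Q = 131 + 3Q gives Q* = 13.7333, P* = 172.2.
With the tax, sellers need 23.5 more per unit: 234 - 4.5Q = 131 + 3Q + 23.5, so Q_t = 10.6. Buyers pay P_b = 186.3; sellers receive P_s = P_b - 23.5 = 162.8.
Producers lose the trapezoid between P_s and P* out to Q_t plus the triangle from Q_t to Q*: change in PS = 168.54 - 282.9067 = -114.3667.

-114.37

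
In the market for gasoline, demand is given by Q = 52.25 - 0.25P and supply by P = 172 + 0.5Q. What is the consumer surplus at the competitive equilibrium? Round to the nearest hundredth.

Rewriting demand in inverse form: P = 209 - 4Q.
Setting demand equal to supply, 37 = 4.5Q, so Q* = 8.2222 and P* = 176.1111.
CS is the area between the demand curve and P* from 0 to Q*: (1/2)(8.2222)(32.8889) = 135.2099.

135.21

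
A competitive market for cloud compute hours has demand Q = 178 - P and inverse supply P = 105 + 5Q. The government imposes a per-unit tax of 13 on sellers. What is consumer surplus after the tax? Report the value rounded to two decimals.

50.00

Rewriting demand in inverse form: P = 178 - Q.
Pre-tax equilibrium: 178 - Q = 105 + 5Q gives Q* = 12.1667, P* = 165.8333.
With the tax, sellers need 13 more per unit: 178 - Q = 105 + 5Q + 13, so Q_t = 10. Buyers pay P_b = 168; sellers receive P_s = P_b - 13 = 155.
Consumer surplus is the triangle under demand above P_b: (1/2)(10)(178 - 168) = 50.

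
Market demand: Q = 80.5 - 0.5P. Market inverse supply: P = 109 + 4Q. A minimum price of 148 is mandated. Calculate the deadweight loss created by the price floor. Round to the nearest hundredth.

14.08

Rewriting demand in inverse form: P = 161 - 2Q.
Without the control, 161 - 2Q = 109 + 4Q so Q* = 8.6667 and P* = 143.6667.
At the floor price 148, quantity demanded is (161 - 148)/2 = 6.5; demand is the short side, so Q = 6.5 trades at P = 148.
The lost-trades triangle has base Q* - 6.5 = 2.1667 and height equal to the gap between the curves at Q = 6.5, which is 148 - 135 = 13. DWL = (1/2)(2.1667)(13) = 14.0833.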